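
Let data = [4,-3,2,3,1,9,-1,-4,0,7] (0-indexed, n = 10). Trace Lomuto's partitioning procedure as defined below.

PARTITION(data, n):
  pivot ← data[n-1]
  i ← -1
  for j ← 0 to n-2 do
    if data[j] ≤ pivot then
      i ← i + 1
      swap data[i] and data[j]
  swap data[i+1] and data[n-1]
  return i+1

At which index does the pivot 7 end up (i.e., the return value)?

pivot = data[9] = 7; i = -1
j=0: data[0]=4 ≤ 7 → i=0, swap data[0],data[0] (no change) → [4,-3,2,3,1,9,-1,-4,0,7]
j=1: data[1]=-3 ≤ 7 → i=1, swap data[1],data[1] (no change) → [4,-3,2,3,1,9,-1,-4,0,7]
j=2: data[2]=2 ≤ 7 → i=2, swap data[2],data[2] (no change) → [4,-3,2,3,1,9,-1,-4,0,7]
j=3: data[3]=3 ≤ 7 → i=3, swap data[3],data[3] (no change) → [4,-3,2,3,1,9,-1,-4,0,7]
j=4: data[4]=1 ≤ 7 → i=4, swap data[4],data[4] (no change) → [4,-3,2,3,1,9,-1,-4,0,7]
j=5: data[5]=9 > 7 → no swap
j=6: data[6]=-1 ≤ 7 → i=5, swap data[5],data[6] → [4,-3,2,3,1,-1,9,-4,0,7]
j=7: data[7]=-4 ≤ 7 → i=6, swap data[6],data[7] → [4,-3,2,3,1,-1,-4,9,0,7]
j=8: data[8]=0 ≤ 7 → i=7, swap data[7],data[8] → [4,-3,2,3,1,-1,-4,0,9,7]
final swap data[8],data[9] → [4,-3,2,3,1,-1,-4,0,7,9]; return 8

8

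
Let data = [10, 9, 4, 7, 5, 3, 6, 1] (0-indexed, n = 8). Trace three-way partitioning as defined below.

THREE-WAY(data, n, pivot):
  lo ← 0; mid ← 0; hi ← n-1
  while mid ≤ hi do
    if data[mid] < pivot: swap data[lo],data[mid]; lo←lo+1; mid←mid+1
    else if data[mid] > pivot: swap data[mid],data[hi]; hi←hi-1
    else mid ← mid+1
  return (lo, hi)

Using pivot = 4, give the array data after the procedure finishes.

lo=0 mid=0 hi=7
10>4: swap(0,7), hi=6 ⇒ [1, 9, 4, 7, 5, 3, 6, 10]
1<4: swap(0,0), lo=1 mid=1 ⇒ [1, 9, 4, 7, 5, 3, 6, 10]
9>4: swap(1,6), hi=5 ⇒ [1, 6, 4, 7, 5, 3, 9, 10]
6>4: swap(1,5), hi=4 ⇒ [1, 3, 4, 7, 5, 6, 9, 10]
3<4: swap(1,1), lo=2 mid=2 ⇒ [1, 3, 4, 7, 5, 6, 9, 10]
4=4: mid=3
7>4: swap(3,4), hi=3 ⇒ [1, 3, 4, 5, 7, 6, 9, 10]
5>4: swap(3,3), hi=2 ⇒ [1, 3, 4, 5, 7, 6, 9, 10]
done. lo=2 hi=2; data=[1, 3, 4, 5, 7, 6, 9, 10]

[1, 3, 4, 5, 7, 6, 9, 10]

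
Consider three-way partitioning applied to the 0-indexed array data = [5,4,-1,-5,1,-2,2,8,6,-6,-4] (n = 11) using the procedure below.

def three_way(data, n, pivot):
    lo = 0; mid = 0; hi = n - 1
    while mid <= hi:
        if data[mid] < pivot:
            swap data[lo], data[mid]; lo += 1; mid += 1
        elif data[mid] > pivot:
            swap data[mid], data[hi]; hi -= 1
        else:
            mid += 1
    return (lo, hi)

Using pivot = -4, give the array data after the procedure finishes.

[-6,-5,-4,1,-2,2,8,6,-1,4,5]

pivot = -4; lo=0, mid=0, hi=10
data[mid]=5>-4: swap data[0],data[10]; hi=9 → [-4,4,-1,-5,1,-2,2,8,6,-6,5]
data[mid]=-4=-4: mid=1
data[mid]=4>-4: swap data[1],data[9]; hi=8 → [-4,-6,-1,-5,1,-2,2,8,6,4,5]
data[mid]=-6<-4: swap data[0],data[1]; lo=1,mid=2 → [-6,-4,-1,-5,1,-2,2,8,6,4,5]
data[mid]=-1>-4: swap data[2],data[8]; hi=7 → [-6,-4,6,-5,1,-2,2,8,-1,4,5]
data[mid]=6>-4: swap data[2],data[7]; hi=6 → [-6,-4,8,-5,1,-2,2,6,-1,4,5]
data[mid]=8>-4: swap data[2],data[6]; hi=5 → [-6,-4,2,-5,1,-2,8,6,-1,4,5]
data[mid]=2>-4: swap data[2],data[5]; hi=4 → [-6,-4,-2,-5,1,2,8,6,-1,4,5]
data[mid]=-2>-4: swap data[2],data[4]; hi=3 → [-6,-4,1,-5,-2,2,8,6,-1,4,5]
data[mid]=1>-4: swap data[2],data[3]; hi=2 → [-6,-4,-5,1,-2,2,8,6,-1,4,5]
data[mid]=-5<-4: swap data[1],data[2]; lo=2,mid=3 → [-6,-5,-4,1,-2,2,8,6,-1,4,5]
end: lo=2, hi=2; data = [-6,-5,-4,1,-2,2,8,6,-1,4,5]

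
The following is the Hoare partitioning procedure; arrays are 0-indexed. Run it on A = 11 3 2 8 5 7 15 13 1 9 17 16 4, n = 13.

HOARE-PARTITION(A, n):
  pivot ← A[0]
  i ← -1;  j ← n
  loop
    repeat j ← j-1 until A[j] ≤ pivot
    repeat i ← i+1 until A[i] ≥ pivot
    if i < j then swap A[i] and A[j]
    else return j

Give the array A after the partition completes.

pivot = A[0] = 11; i = -1, j = 13
j→12 (A[12]=4≤11), i→0 (A[0]=11≥11); i<j, swap → 4 3 2 8 5 7 15 13 1 9 17 16 11
j→9 (A[9]=9≤11), i→6 (A[6]=15≥11); i<j, swap → 4 3 2 8 5 7 9 13 1 15 17 16 11
j→8 (A[8]=1≤11), i→7 (A[7]=13≥11); i<j, swap → 4 3 2 8 5 7 9 1 13 15 17 16 11
j→7, i→8; i≥j, return j=7. A = 4 3 2 8 5 7 9 1 13 15 17 16 11

4 3 2 8 5 7 9 1 13 15 17 16 11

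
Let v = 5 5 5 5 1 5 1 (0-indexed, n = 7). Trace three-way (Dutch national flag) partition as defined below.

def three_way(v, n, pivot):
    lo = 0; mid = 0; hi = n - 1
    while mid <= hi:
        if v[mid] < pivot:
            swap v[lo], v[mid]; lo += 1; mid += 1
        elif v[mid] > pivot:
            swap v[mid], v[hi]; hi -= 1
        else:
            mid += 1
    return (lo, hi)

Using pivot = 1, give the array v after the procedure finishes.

pivot = 1; lo=0, mid=0, hi=6
v[mid]=5>1: swap v[0],v[6]; hi=5 → 1 5 5 5 1 5 5
v[mid]=1=1: mid=1
v[mid]=5>1: swap v[1],v[5]; hi=4 → 1 5 5 5 1 5 5
v[mid]=5>1: swap v[1],v[4]; hi=3 → 1 1 5 5 5 5 5
v[mid]=1=1: mid=2
v[mid]=5>1: swap v[2],v[3]; hi=2 → 1 1 5 5 5 5 5
v[mid]=5>1: swap v[2],v[2]; hi=1 → 1 1 5 5 5 5 5
end: lo=0, hi=1; v = 1 1 5 5 5 5 5

1 1 5 5 5 5 5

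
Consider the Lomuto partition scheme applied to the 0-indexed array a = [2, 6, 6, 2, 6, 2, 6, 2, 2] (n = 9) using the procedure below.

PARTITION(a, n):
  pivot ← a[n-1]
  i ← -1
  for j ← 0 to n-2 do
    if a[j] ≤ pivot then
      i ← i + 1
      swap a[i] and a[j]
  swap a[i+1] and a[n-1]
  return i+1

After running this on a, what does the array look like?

pivot=2, i=-1
j=0: 2≤2, i=0, swap(0,0) ⇒ [2, 6, 6, 2, 6, 2, 6, 2, 2]
j=1: 6>2, skip
j=2: 6>2, skip
j=3: 2≤2, i=1, swap(1,3) ⇒ [2, 2, 6, 6, 6, 2, 6, 2, 2]
j=4: 6>2, skip
j=5: 2≤2, i=2, swap(2,5) ⇒ [2, 2, 2, 6, 6, 6, 6, 2, 2]
j=6: 6>2, skip
j=7: 2≤2, i=3, swap(3,7) ⇒ [2, 2, 2, 2, 6, 6, 6, 6, 2]
swap(4,8) ⇒ [2, 2, 2, 2, 2, 6, 6, 6, 6]; return 4

[2, 2, 2, 2, 2, 6, 6, 6, 6]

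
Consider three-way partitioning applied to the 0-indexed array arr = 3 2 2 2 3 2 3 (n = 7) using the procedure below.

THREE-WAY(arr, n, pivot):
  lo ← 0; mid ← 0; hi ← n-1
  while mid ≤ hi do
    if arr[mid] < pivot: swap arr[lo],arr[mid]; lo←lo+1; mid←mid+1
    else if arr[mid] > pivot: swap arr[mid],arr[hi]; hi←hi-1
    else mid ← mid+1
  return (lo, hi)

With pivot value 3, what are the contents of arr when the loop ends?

pivot = 3; lo=0, mid=0, hi=6
arr[mid]=3=3: mid=1
arr[mid]=2<3: swap arr[0],arr[1]; lo=1,mid=2 → 2 3 2 2 3 2 3
arr[mid]=2<3: swap arr[1],arr[2]; lo=2,mid=3 → 2 2 3 2 3 2 3
arr[mid]=2<3: swap arr[2],arr[3]; lo=3,mid=4 → 2 2 2 3 3 2 3
arr[mid]=3=3: mid=5
arr[mid]=2<3: swap arr[3],arr[5]; lo=4,mid=6 → 2 2 2 2 3 3 3
arr[mid]=3=3: mid=7
end: lo=4, hi=6; arr = 2 2 2 2 3 3 3

2 2 2 2 3 3 3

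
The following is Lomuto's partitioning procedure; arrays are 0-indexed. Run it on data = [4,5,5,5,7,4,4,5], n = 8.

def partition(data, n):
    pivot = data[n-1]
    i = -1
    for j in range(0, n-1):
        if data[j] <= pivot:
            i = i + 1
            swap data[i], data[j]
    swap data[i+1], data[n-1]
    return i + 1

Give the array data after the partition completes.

[4,5,5,5,4,4,5,7]

pivot = data[7] = 5; i = -1
j=0: data[0]=4 ≤ 5 → i=0, swap data[0],data[0] (no change) → [4,5,5,5,7,4,4,5]
j=1: data[1]=5 ≤ 5 → i=1, swap data[1],data[1] (no change) → [4,5,5,5,7,4,4,5]
j=2: data[2]=5 ≤ 5 → i=2, swap data[2],data[2] (no change) → [4,5,5,5,7,4,4,5]
j=3: data[3]=5 ≤ 5 → i=3, swap data[3],data[3] (no change) → [4,5,5,5,7,4,4,5]
j=4: data[4]=7 > 5 → no swap
j=5: data[5]=4 ≤ 5 → i=4, swap data[4],data[5] → [4,5,5,5,4,7,4,5]
j=6: data[6]=4 ≤ 5 → i=5, swap data[5],data[6] → [4,5,5,5,4,4,7,5]
final swap data[6],data[7] → [4,5,5,5,4,4,5,7]; return 6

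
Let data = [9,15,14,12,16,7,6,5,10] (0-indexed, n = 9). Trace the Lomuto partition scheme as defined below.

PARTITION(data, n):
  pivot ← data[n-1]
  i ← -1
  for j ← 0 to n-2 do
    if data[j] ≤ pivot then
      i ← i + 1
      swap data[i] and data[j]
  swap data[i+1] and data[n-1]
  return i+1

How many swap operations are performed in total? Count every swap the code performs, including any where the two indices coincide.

5

pivot = data[8] = 10; i = -1
j=0: data[0]=9 ≤ 10 → i=0, swap data[0],data[0] (no change) → [9,15,14,12,16,7,6,5,10]
j=1: data[1]=15 > 10 → no swap
j=2: data[2]=14 > 10 → no swap
j=3: data[3]=12 > 10 → no swap
j=4: data[4]=16 > 10 → no swap
j=5: data[5]=7 ≤ 10 → i=1, swap data[1],data[5] → [9,7,14,12,16,15,6,5,10]
j=6: data[6]=6 ≤ 10 → i=2, swap data[2],data[6] → [9,7,6,12,16,15,14,5,10]
j=7: data[7]=5 ≤ 10 → i=3, swap data[3],data[7] → [9,7,6,5,16,15,14,12,10]
final swap data[4],data[8] → [9,7,6,5,10,15,14,12,16]; return 4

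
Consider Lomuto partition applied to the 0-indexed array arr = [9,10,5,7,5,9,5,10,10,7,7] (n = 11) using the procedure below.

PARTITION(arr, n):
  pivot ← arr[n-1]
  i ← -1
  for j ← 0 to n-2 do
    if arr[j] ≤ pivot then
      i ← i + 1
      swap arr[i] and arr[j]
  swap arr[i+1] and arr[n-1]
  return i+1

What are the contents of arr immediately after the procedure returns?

pivot = arr[10] = 7; i = -1
j=0: arr[0]=9 > 7 → no swap
j=1: arr[1]=10 > 7 → no swap
j=2: arr[2]=5 ≤ 7 → i=0, swap arr[0],arr[2] → [5,10,9,7,5,9,5,10,10,7,7]
j=3: arr[3]=7 ≤ 7 → i=1, swap arr[1],arr[3] → [5,7,9,10,5,9,5,10,10,7,7]
j=4: arr[4]=5 ≤ 7 → i=2, swap arr[2],arr[4] → [5,7,5,10,9,9,5,10,10,7,7]
j=5: arr[5]=9 > 7 → no swap
j=6: arr[6]=5 ≤ 7 → i=3, swap arr[3],arr[6] → [5,7,5,5,9,9,10,10,10,7,7]
j=7: arr[7]=10 > 7 → no swap
j=8: arr[8]=10 > 7 → no swap
j=9: arr[9]=7 ≤ 7 → i=4, swap arr[4],arr[9] → [5,7,5,5,7,9,10,10,10,9,7]
final swap arr[5],arr[10] → [5,7,5,5,7,7,10,10,10,9,9]; return 5

[5,7,5,5,7,7,10,10,10,9,9]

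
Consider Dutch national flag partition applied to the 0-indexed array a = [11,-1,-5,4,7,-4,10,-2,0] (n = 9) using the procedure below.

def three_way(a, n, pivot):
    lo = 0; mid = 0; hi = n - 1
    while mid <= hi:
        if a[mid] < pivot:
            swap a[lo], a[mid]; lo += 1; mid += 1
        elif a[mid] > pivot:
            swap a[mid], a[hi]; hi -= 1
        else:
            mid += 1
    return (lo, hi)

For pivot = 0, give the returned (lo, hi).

lo=0 mid=0 hi=8
11>0: swap(0,8), hi=7 ⇒ [0,-1,-5,4,7,-4,10,-2,11]
0=0: mid=1
-1<0: swap(0,1), lo=1 mid=2 ⇒ [-1,0,-5,4,7,-4,10,-2,11]
-5<0: swap(1,2), lo=2 mid=3 ⇒ [-1,-5,0,4,7,-4,10,-2,11]
4>0: swap(3,7), hi=6 ⇒ [-1,-5,0,-2,7,-4,10,4,11]
-2<0: swap(2,3), lo=3 mid=4 ⇒ [-1,-5,-2,0,7,-4,10,4,11]
7>0: swap(4,6), hi=5 ⇒ [-1,-5,-2,0,10,-4,7,4,11]
10>0: swap(4,5), hi=4 ⇒ [-1,-5,-2,0,-4,10,7,4,11]
-4<0: swap(3,4), lo=4 mid=5 ⇒ [-1,-5,-2,-4,0,10,7,4,11]
done. lo=4 hi=4; a=[-1,-5,-2,-4,0,10,7,4,11]

(4, 4)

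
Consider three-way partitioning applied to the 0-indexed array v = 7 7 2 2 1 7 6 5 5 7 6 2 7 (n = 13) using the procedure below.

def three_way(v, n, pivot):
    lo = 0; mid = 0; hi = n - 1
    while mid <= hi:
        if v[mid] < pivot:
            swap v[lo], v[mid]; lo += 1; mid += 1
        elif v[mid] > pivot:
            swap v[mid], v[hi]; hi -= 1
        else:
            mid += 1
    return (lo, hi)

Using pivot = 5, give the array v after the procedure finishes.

pivot = 5; lo=0, mid=0, hi=12
v[mid]=7>5: swap v[0],v[12]; hi=11 → 7 7 2 2 1 7 6 5 5 7 6 2 7
v[mid]=7>5: swap v[0],v[11]; hi=10 → 2 7 2 2 1 7 6 5 5 7 6 7 7
v[mid]=2<5: swap v[0],v[0]; lo=1,mid=1 → 2 7 2 2 1 7 6 5 5 7 6 7 7
v[mid]=7>5: swap v[1],v[10]; hi=9 → 2 6 2 2 1 7 6 5 5 7 7 7 7
v[mid]=6>5: swap v[1],v[9]; hi=8 → 2 7 2 2 1 7 6 5 5 6 7 7 7
v[mid]=7>5: swap v[1],v[8]; hi=7 → 2 5 2 2 1 7 6 5 7 6 7 7 7
v[mid]=5=5: mid=2
v[mid]=2<5: swap v[1],v[2]; lo=2,mid=3 → 2 2 5 2 1 7 6 5 7 6 7 7 7
v[mid]=2<5: swap v[2],v[3]; lo=3,mid=4 → 2 2 2 5 1 7 6 5 7 6 7 7 7
v[mid]=1<5: swap v[3],v[4]; lo=4,mid=5 → 2 2 2 1 5 7 6 5 7 6 7 7 7
v[mid]=7>5: swap v[5],v[7]; hi=6 → 2 2 2 1 5 5 6 7 7 6 7 7 7
v[mid]=5=5: mid=6
v[mid]=6>5: swap v[6],v[6]; hi=5 → 2 2 2 1 5 5 6 7 7 6 7 7 7
end: lo=4, hi=5; v = 2 2 2 1 5 5 6 7 7 6 7 7 7

2 2 2 1 5 5 6 7 7 6 7 7 7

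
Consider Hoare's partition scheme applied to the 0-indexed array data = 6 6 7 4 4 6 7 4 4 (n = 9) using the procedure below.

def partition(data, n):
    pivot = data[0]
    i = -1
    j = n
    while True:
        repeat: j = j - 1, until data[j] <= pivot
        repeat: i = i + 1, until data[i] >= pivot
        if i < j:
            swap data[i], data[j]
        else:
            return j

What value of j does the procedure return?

pivot = data[0] = 6; i = -1, j = 9
j→8 (data[8]=4≤6), i→0 (data[0]=6≥6); i<j, swap → 4 6 7 4 4 6 7 4 6
j→7 (data[7]=4≤6), i→1 (data[1]=6≥6); i<j, swap → 4 4 7 4 4 6 7 6 6
j→5 (data[5]=6≤6), i→2 (data[2]=7≥6); i<j, swap → 4 4 6 4 4 7 7 6 6
j→4, i→5; i≥j, return j=4. data = 4 4 6 4 4 7 7 6 6

4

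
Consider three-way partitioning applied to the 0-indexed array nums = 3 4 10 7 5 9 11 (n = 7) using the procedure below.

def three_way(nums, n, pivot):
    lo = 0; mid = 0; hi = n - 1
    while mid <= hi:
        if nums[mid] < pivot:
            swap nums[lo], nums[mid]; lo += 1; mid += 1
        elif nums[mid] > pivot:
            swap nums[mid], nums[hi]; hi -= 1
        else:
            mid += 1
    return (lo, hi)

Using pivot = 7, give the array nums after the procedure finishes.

3 4 5 7 9 11 10

lo=0 mid=0 hi=6
3<7: swap(0,0), lo=1 mid=1 ⇒ 3 4 10 7 5 9 11
4<7: swap(1,1), lo=2 mid=2 ⇒ 3 4 10 7 5 9 11
10>7: swap(2,6), hi=5 ⇒ 3 4 11 7 5 9 10
11>7: swap(2,5), hi=4 ⇒ 3 4 9 7 5 11 10
9>7: swap(2,4), hi=3 ⇒ 3 4 5 7 9 11 10
5<7: swap(2,2), lo=3 mid=3 ⇒ 3 4 5 7 9 11 10
7=7: mid=4
done. lo=3 hi=3; nums=3 4 5 7 9 11 10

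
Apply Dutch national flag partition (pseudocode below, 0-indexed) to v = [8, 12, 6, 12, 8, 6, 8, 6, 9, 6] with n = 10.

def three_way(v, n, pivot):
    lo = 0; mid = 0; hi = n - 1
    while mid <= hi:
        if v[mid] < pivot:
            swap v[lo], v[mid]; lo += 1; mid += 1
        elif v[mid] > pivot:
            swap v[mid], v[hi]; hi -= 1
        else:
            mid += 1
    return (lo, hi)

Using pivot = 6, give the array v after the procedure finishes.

pivot = 6; lo=0, mid=0, hi=9
v[mid]=8>6: swap v[0],v[9]; hi=8 → [6, 12, 6, 12, 8, 6, 8, 6, 9, 8]
v[mid]=6=6: mid=1
v[mid]=12>6: swap v[1],v[8]; hi=7 → [6, 9, 6, 12, 8, 6, 8, 6, 12, 8]
v[mid]=9>6: swap v[1],v[7]; hi=6 → [6, 6, 6, 12, 8, 6, 8, 9, 12, 8]
v[mid]=6=6: mid=2
v[mid]=6=6: mid=3
v[mid]=12>6: swap v[3],v[6]; hi=5 → [6, 6, 6, 8, 8, 6, 12, 9, 12, 8]
v[mid]=8>6: swap v[3],v[5]; hi=4 → [6, 6, 6, 6, 8, 8, 12, 9, 12, 8]
v[mid]=6=6: mid=4
v[mid]=8>6: swap v[4],v[4]; hi=3 → [6, 6, 6, 6, 8, 8, 12, 9, 12, 8]
end: lo=0, hi=3; v = [6, 6, 6, 6, 8, 8, 12, 9, 12, 8]

[6, 6, 6, 6, 8, 8, 12, 9, 12, 8]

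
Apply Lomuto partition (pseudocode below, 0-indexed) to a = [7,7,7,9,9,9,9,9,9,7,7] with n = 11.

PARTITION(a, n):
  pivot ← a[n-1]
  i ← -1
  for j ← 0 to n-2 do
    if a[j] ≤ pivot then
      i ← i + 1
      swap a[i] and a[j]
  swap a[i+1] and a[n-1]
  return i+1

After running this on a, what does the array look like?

pivot = a[10] = 7; i = -1
j=0: a[0]=7 ≤ 7 → i=0, swap a[0],a[0] (no change) → [7,7,7,9,9,9,9,9,9,7,7]
j=1: a[1]=7 ≤ 7 → i=1, swap a[1],a[1] (no change) → [7,7,7,9,9,9,9,9,9,7,7]
j=2: a[2]=7 ≤ 7 → i=2, swap a[2],a[2] (no change) → [7,7,7,9,9,9,9,9,9,7,7]
j=3: a[3]=9 > 7 → no swap
j=4: a[4]=9 > 7 → no swap
j=5: a[5]=9 > 7 → no swap
j=6: a[6]=9 > 7 → no swap
j=7: a[7]=9 > 7 → no swap
j=8: a[8]=9 > 7 → no swap
j=9: a[9]=7 ≤ 7 → i=3, swap a[3],a[9] → [7,7,7,7,9,9,9,9,9,9,7]
final swap a[4],a[10] → [7,7,7,7,7,9,9,9,9,9,9]; return 4

[7,7,7,7,7,9,9,9,9,9,9]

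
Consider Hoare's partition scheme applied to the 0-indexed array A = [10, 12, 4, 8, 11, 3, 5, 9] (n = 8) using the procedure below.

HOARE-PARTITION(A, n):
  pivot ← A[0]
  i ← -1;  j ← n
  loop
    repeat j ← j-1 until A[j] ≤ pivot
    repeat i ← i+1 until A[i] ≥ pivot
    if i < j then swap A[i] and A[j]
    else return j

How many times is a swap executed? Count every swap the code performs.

pivot = A[0] = 10; i = -1, j = 8
j→7 (A[7]=9≤10), i→0 (A[0]=10≥10); i<j, swap → [9, 12, 4, 8, 11, 3, 5, 10]
j→6 (A[6]=5≤10), i→1 (A[1]=12≥10); i<j, swap → [9, 5, 4, 8, 11, 3, 12, 10]
j→5 (A[5]=3≤10), i→4 (A[4]=11≥10); i<j, swap → [9, 5, 4, 8, 3, 11, 12, 10]
j→4, i→5; i≥j, return j=4. A = [9, 5, 4, 8, 3, 11, 12, 10]

3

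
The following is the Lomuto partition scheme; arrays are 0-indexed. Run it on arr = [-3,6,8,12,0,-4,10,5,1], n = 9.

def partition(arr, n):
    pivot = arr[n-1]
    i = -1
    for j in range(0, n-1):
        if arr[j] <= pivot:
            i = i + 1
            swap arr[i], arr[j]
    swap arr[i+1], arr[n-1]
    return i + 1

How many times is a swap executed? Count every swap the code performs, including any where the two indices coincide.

4

pivot=1, i=-1
j=0: -3≤1, i=0, swap(0,0) ⇒ [-3,6,8,12,0,-4,10,5,1]
j=1: 6>1, skip
j=2: 8>1, skip
j=3: 12>1, skip
j=4: 0≤1, i=1, swap(1,4) ⇒ [-3,0,8,12,6,-4,10,5,1]
j=5: -4≤1, i=2, swap(2,5) ⇒ [-3,0,-4,12,6,8,10,5,1]
j=6: 10>1, skip
j=7: 5>1, skip
swap(3,8) ⇒ [-3,0,-4,1,6,8,10,5,12]; return 3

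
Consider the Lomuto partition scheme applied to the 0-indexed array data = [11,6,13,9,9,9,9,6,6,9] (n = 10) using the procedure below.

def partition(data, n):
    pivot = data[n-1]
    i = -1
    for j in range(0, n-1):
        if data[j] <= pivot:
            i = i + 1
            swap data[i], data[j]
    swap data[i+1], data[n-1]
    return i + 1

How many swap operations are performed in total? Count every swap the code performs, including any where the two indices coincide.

8

pivot=9, i=-1
j=0: 11>9, skip
j=1: 6≤9, i=0, swap(0,1) ⇒ [6,11,13,9,9,9,9,6,6,9]
j=2: 13>9, skip
j=3: 9≤9, i=1, swap(1,3) ⇒ [6,9,13,11,9,9,9,6,6,9]
j=4: 9≤9, i=2, swap(2,4) ⇒ [6,9,9,11,13,9,9,6,6,9]
j=5: 9≤9, i=3, swap(3,5) ⇒ [6,9,9,9,13,11,9,6,6,9]
j=6: 9≤9, i=4, swap(4,6) ⇒ [6,9,9,9,9,11,13,6,6,9]
j=7: 6≤9, i=5, swap(5,7) ⇒ [6,9,9,9,9,6,13,11,6,9]
j=8: 6≤9, i=6, swap(6,8) ⇒ [6,9,9,9,9,6,6,11,13,9]
swap(7,9) ⇒ [6,9,9,9,9,6,6,9,13,11]; return 7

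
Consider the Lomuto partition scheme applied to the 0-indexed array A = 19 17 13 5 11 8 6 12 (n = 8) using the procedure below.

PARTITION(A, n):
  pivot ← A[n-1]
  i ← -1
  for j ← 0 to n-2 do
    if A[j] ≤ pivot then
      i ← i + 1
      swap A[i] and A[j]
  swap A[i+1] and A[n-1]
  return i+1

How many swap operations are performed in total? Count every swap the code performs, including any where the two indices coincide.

pivot=12, i=-1
j=0: 19>12, skip
j=1: 17>12, skip
j=2: 13>12, skip
j=3: 5≤12, i=0, swap(0,3) ⇒ 5 17 13 19 11 8 6 12
j=4: 11≤12, i=1, swap(1,4) ⇒ 5 11 13 19 17 8 6 12
j=5: 8≤12, i=2, swap(2,5) ⇒ 5 11 8 19 17 13 6 12
j=6: 6≤12, i=3, swap(3,6) ⇒ 5 11 8 6 17 13 19 12
swap(4,7) ⇒ 5 11 8 6 12 13 19 17; return 4

5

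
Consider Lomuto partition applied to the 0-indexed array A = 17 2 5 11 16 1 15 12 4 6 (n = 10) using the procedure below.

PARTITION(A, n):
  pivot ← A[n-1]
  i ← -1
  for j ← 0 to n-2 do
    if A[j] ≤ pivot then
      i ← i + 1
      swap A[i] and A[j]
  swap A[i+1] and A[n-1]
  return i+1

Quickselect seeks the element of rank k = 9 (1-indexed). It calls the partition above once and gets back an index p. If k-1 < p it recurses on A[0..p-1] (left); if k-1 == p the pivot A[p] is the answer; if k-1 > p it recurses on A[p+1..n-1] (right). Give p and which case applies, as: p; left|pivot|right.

4; right

pivot = A[9] = 6; i = -1
j=0: A[0]=17 > 6 → no swap
j=1: A[1]=2 ≤ 6 → i=0, swap A[0],A[1] → 2 17 5 11 16 1 15 12 4 6
j=2: A[2]=5 ≤ 6 → i=1, swap A[1],A[2] → 2 5 17 11 16 1 15 12 4 6
j=3: A[3]=11 > 6 → no swap
j=4: A[4]=16 > 6 → no swap
j=5: A[5]=1 ≤ 6 → i=2, swap A[2],A[5] → 2 5 1 11 16 17 15 12 4 6
j=6: A[6]=15 > 6 → no swap
j=7: A[7]=12 > 6 → no swap
j=8: A[8]=4 ≤ 6 → i=3, swap A[3],A[8] → 2 5 1 4 16 17 15 12 11 6
final swap A[4],A[9] → 2 5 1 4 6 17 15 12 11 16; return 4
p = 4; k-1 = 8 > 4 ⇒ right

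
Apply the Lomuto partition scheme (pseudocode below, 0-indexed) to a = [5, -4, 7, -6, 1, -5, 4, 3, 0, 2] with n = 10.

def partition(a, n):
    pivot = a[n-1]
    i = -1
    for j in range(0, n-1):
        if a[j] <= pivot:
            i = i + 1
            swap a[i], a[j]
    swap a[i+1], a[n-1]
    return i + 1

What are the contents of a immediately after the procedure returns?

pivot = a[9] = 2; i = -1
j=0: a[0]=5 > 2 → no swap
j=1: a[1]=-4 ≤ 2 → i=0, swap a[0],a[1] → [-4, 5, 7, -6, 1, -5, 4, 3, 0, 2]
j=2: a[2]=7 > 2 → no swap
j=3: a[3]=-6 ≤ 2 → i=1, swap a[1],a[3] → [-4, -6, 7, 5, 1, -5, 4, 3, 0, 2]
j=4: a[4]=1 ≤ 2 → i=2, swap a[2],a[4] → [-4, -6, 1, 5, 7, -5, 4, 3, 0, 2]
j=5: a[5]=-5 ≤ 2 → i=3, swap a[3],a[5] → [-4, -6, 1, -5, 7, 5, 4, 3, 0, 2]
j=6: a[6]=4 > 2 → no swap
j=7: a[7]=3 > 2 → no swap
j=8: a[8]=0 ≤ 2 → i=4, swap a[4],a[8] → [-4, -6, 1, -5, 0, 5, 4, 3, 7, 2]
final swap a[5],a[9] → [-4, -6, 1, -5, 0, 2, 4, 3, 7, 5]; return 5

[-4, -6, 1, -5, 0, 2, 4, 3, 7, 5]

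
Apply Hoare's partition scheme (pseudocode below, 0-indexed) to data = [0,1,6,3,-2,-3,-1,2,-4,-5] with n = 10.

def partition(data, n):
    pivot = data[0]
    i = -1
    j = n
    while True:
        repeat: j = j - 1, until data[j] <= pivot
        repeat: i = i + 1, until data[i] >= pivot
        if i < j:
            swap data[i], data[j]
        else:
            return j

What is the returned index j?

4

pivot = data[0] = 0; i = -1, j = 10
j→9 (data[9]=-5≤0), i→0 (data[0]=0≥0); i<j, swap → [-5,1,6,3,-2,-3,-1,2,-4,0]
j→8 (data[8]=-4≤0), i→1 (data[1]=1≥0); i<j, swap → [-5,-4,6,3,-2,-3,-1,2,1,0]
j→6 (data[6]=-1≤0), i→2 (data[2]=6≥0); i<j, swap → [-5,-4,-1,3,-2,-3,6,2,1,0]
j→5 (data[5]=-3≤0), i→3 (data[3]=3≥0); i<j, swap → [-5,-4,-1,-3,-2,3,6,2,1,0]
j→4, i→5; i≥j, return j=4. data = [-5,-4,-1,-3,-2,3,6,2,1,0]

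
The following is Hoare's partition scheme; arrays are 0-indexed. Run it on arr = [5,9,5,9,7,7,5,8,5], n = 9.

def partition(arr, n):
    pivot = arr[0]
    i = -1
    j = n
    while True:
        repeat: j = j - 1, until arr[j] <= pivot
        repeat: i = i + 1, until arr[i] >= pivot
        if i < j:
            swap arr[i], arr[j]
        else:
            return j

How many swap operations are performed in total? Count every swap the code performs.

2

pivot=5
j stops at 8 (5), i stops at 0 (5); swap ⇒ [5,9,5,9,7,7,5,8,5]
j stops at 6 (5), i stops at 1 (9); swap ⇒ [5,5,5,9,7,7,9,8,5]
j stops at 2, i stops at 2; i≥j ⇒ return 2. arr=[5,5,5,9,7,7,9,8,5]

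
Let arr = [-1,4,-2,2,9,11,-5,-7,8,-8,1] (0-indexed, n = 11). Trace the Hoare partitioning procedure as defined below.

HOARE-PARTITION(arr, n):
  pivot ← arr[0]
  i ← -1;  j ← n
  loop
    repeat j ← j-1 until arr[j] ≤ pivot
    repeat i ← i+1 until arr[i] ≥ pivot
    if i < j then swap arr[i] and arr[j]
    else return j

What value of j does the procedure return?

3

pivot=-1
j stops at 9 (-8), i stops at 0 (-1); swap ⇒ [-8,4,-2,2,9,11,-5,-7,8,-1,1]
j stops at 7 (-7), i stops at 1 (4); swap ⇒ [-8,-7,-2,2,9,11,-5,4,8,-1,1]
j stops at 6 (-5), i stops at 3 (2); swap ⇒ [-8,-7,-2,-5,9,11,2,4,8,-1,1]
j stops at 3, i stops at 4; i≥j ⇒ return 3. arr=[-8,-7,-2,-5,9,11,2,4,8,-1,1]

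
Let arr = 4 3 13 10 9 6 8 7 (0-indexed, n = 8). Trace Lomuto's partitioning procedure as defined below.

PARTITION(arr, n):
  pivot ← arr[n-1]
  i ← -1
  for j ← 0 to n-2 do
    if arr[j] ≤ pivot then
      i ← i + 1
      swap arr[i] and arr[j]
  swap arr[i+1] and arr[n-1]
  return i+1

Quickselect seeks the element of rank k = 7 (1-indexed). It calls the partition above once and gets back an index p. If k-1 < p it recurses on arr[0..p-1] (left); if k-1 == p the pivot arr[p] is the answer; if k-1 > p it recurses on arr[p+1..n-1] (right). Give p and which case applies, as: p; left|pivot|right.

3; right

pivot = arr[7] = 7; i = -1
j=0: arr[0]=4 ≤ 7 → i=0, swap arr[0],arr[0] (no change) → 4 3 13 10 9 6 8 7
j=1: arr[1]=3 ≤ 7 → i=1, swap arr[1],arr[1] (no change) → 4 3 13 10 9 6 8 7
j=2: arr[2]=13 > 7 → no swap
j=3: arr[3]=10 > 7 → no swap
j=4: arr[4]=9 > 7 → no swap
j=5: arr[5]=6 ≤ 7 → i=2, swap arr[2],arr[5] → 4 3 6 10 9 13 8 7
j=6: arr[6]=8 > 7 → no swap
final swap arr[3],arr[7] → 4 3 6 7 9 13 8 10; return 3
p = 3; k-1 = 6 > 3 ⇒ right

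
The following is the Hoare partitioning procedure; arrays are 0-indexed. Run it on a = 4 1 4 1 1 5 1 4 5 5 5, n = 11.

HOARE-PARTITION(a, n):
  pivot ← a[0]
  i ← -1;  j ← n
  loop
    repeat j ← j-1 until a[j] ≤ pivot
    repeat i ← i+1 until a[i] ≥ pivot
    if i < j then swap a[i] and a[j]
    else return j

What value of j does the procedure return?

4

pivot = a[0] = 4; i = -1, j = 11
j→7 (a[7]=4≤4), i→0 (a[0]=4≥4); i<j, swap → 4 1 4 1 1 5 1 4 5 5 5
j→6 (a[6]=1≤4), i→2 (a[2]=4≥4); i<j, swap → 4 1 1 1 1 5 4 4 5 5 5
j→4, i→5; i≥j, return j=4. a = 4 1 1 1 1 5 4 4 5 5 5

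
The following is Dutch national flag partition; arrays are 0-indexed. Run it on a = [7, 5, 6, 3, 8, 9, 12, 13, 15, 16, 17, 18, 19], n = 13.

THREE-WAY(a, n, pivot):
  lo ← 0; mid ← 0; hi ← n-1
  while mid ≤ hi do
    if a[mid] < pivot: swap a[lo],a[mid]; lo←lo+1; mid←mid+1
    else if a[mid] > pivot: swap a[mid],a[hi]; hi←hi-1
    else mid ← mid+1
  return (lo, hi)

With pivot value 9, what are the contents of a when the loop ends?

pivot = 9; lo=0, mid=0, hi=12
a[mid]=7<9: swap a[0],a[0]; lo=1,mid=1 → [7, 5, 6, 3, 8, 9, 12, 13, 15, 16, 17, 18, 19]
a[mid]=5<9: swap a[1],a[1]; lo=2,mid=2 → [7, 5, 6, 3, 8, 9, 12, 13, 15, 16, 17, 18, 19]
a[mid]=6<9: swap a[2],a[2]; lo=3,mid=3 → [7, 5, 6, 3, 8, 9, 12, 13, 15, 16, 17, 18, 19]
a[mid]=3<9: swap a[3],a[3]; lo=4,mid=4 → [7, 5, 6, 3, 8, 9, 12, 13, 15, 16, 17, 18, 19]
a[mid]=8<9: swap a[4],a[4]; lo=5,mid=5 → [7, 5, 6, 3, 8, 9, 12, 13, 15, 16, 17, 18, 19]
a[mid]=9=9: mid=6
a[mid]=12>9: swap a[6],a[12]; hi=11 → [7, 5, 6, 3, 8, 9, 19, 13, 15, 16, 17, 18, 12]
a[mid]=19>9: swap a[6],a[11]; hi=10 → [7, 5, 6, 3, 8, 9, 18, 13, 15, 16, 17, 19, 12]
a[mid]=18>9: swap a[6],a[10]; hi=9 → [7, 5, 6, 3, 8, 9, 17, 13, 15, 16, 18, 19, 12]
a[mid]=17>9: swap a[6],a[9]; hi=8 → [7, 5, 6, 3, 8, 9, 16, 13, 15, 17, 18, 19, 12]
a[mid]=16>9: swap a[6],a[8]; hi=7 → [7, 5, 6, 3, 8, 9, 15, 13, 16, 17, 18, 19, 12]
a[mid]=15>9: swap a[6],a[7]; hi=6 → [7, 5, 6, 3, 8, 9, 13, 15, 16, 17, 18, 19, 12]
a[mid]=13>9: swap a[6],a[6]; hi=5 → [7, 5, 6, 3, 8, 9, 13, 15, 16, 17, 18, 19, 12]
end: lo=5, hi=5; a = [7, 5, 6, 3, 8, 9, 13, 15, 16, 17, 18, 19, 12]

[7, 5, 6, 3, 8, 9, 13, 15, 16, 17, 18, 19, 12]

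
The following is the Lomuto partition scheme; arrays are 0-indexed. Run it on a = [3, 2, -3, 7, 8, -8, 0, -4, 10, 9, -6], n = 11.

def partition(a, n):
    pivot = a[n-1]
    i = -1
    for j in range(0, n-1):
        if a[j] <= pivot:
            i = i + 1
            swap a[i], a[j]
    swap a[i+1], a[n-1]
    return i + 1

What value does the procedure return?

pivot = a[10] = -6; i = -1
j=0: a[0]=3 > -6 → no swap
j=1: a[1]=2 > -6 → no swap
j=2: a[2]=-3 > -6 → no swap
j=3: a[3]=7 > -6 → no swap
j=4: a[4]=8 > -6 → no swap
j=5: a[5]=-8 ≤ -6 → i=0, swap a[0],a[5] → [-8, 2, -3, 7, 8, 3, 0, -4, 10, 9, -6]
j=6: a[6]=0 > -6 → no swap
j=7: a[7]=-4 > -6 → no swap
j=8: a[8]=10 > -6 → no swap
j=9: a[9]=9 > -6 → no swap
final swap a[1],a[10] → [-8, -6, -3, 7, 8, 3, 0, -4, 10, 9, 2]; return 1

1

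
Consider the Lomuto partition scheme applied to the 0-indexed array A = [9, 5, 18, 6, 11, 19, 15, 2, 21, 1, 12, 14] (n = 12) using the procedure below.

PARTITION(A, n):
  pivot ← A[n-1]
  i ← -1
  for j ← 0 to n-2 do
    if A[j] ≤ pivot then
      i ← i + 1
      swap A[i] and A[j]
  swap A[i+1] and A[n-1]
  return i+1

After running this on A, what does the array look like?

[9, 5, 6, 11, 2, 1, 12, 14, 21, 19, 15, 18]

pivot = A[11] = 14; i = -1
j=0: A[0]=9 ≤ 14 → i=0, swap A[0],A[0] (no change) → [9, 5, 18, 6, 11, 19, 15, 2, 21, 1, 12, 14]
j=1: A[1]=5 ≤ 14 → i=1, swap A[1],A[1] (no change) → [9, 5, 18, 6, 11, 19, 15, 2, 21, 1, 12, 14]
j=2: A[2]=18 > 14 → no swap
j=3: A[3]=6 ≤ 14 → i=2, swap A[2],A[3] → [9, 5, 6, 18, 11, 19, 15, 2, 21, 1, 12, 14]
j=4: A[4]=11 ≤ 14 → i=3, swap A[3],A[4] → [9, 5, 6, 11, 18, 19, 15, 2, 21, 1, 12, 14]
j=5: A[5]=19 > 14 → no swap
j=6: A[6]=15 > 14 → no swap
j=7: A[7]=2 ≤ 14 → i=4, swap A[4],A[7] → [9, 5, 6, 11, 2, 19, 15, 18, 21, 1, 12, 14]
j=8: A[8]=21 > 14 → no swap
j=9: A[9]=1 ≤ 14 → i=5, swap A[5],A[9] → [9, 5, 6, 11, 2, 1, 15, 18, 21, 19, 12, 14]
j=10: A[10]=12 ≤ 14 → i=6, swap A[6],A[10] → [9, 5, 6, 11, 2, 1, 12, 18, 21, 19, 15, 14]
final swap A[7],A[11] → [9, 5, 6, 11, 2, 1, 12, 14, 21, 19, 15, 18]; return 7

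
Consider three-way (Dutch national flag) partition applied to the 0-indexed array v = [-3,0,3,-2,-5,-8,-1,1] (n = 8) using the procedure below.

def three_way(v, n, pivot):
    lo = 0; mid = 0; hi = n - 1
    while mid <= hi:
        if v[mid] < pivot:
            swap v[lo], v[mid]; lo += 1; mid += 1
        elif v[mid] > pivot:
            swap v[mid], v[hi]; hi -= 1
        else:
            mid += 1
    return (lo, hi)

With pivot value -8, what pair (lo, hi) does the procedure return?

(0, 0)

lo=0 mid=0 hi=7
-3>-8: swap(0,7), hi=6 ⇒ [1,0,3,-2,-5,-8,-1,-3]
1>-8: swap(0,6), hi=5 ⇒ [-1,0,3,-2,-5,-8,1,-3]
-1>-8: swap(0,5), hi=4 ⇒ [-8,0,3,-2,-5,-1,1,-3]
-8=-8: mid=1
0>-8: swap(1,4), hi=3 ⇒ [-8,-5,3,-2,0,-1,1,-3]
-5>-8: swap(1,3), hi=2 ⇒ [-8,-2,3,-5,0,-1,1,-3]
-2>-8: swap(1,2), hi=1 ⇒ [-8,3,-2,-5,0,-1,1,-3]
3>-8: swap(1,1), hi=0 ⇒ [-8,3,-2,-5,0,-1,1,-3]
done. lo=0 hi=0; v=[-8,3,-2,-5,0,-1,1,-3]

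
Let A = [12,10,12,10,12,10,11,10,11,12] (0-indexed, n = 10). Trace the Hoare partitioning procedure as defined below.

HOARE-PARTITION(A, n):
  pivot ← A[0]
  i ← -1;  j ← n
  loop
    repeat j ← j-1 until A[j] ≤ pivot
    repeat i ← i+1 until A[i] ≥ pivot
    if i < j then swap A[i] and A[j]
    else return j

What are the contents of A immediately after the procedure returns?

pivot = A[0] = 12; i = -1, j = 10
j→9 (A[9]=12≤12), i→0 (A[0]=12≥12); i<j, swap → [12,10,12,10,12,10,11,10,11,12]
j→8 (A[8]=11≤12), i→2 (A[2]=12≥12); i<j, swap → [12,10,11,10,12,10,11,10,12,12]
j→7 (A[7]=10≤12), i→4 (A[4]=12≥12); i<j, swap → [12,10,11,10,10,10,11,12,12,12]
j→6, i→7; i≥j, return j=6. A = [12,10,11,10,10,10,11,12,12,12]

[12,10,11,10,10,10,11,12,12,12]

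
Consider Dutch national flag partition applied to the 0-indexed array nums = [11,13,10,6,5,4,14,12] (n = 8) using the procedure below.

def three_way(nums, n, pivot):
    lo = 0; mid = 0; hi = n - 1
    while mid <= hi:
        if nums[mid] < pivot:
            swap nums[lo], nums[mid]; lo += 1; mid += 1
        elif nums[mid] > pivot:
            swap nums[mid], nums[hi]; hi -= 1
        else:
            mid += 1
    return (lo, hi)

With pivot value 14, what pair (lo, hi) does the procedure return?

(7, 7)

pivot = 14; lo=0, mid=0, hi=7
nums[mid]=11<14: swap nums[0],nums[0]; lo=1,mid=1 → [11,13,10,6,5,4,14,12]
nums[mid]=13<14: swap nums[1],nums[1]; lo=2,mid=2 → [11,13,10,6,5,4,14,12]
nums[mid]=10<14: swap nums[2],nums[2]; lo=3,mid=3 → [11,13,10,6,5,4,14,12]
nums[mid]=6<14: swap nums[3],nums[3]; lo=4,mid=4 → [11,13,10,6,5,4,14,12]
nums[mid]=5<14: swap nums[4],nums[4]; lo=5,mid=5 → [11,13,10,6,5,4,14,12]
nums[mid]=4<14: swap nums[5],nums[5]; lo=6,mid=6 → [11,13,10,6,5,4,14,12]
nums[mid]=14=14: mid=7
nums[mid]=12<14: swap nums[6],nums[7]; lo=7,mid=8 → [11,13,10,6,5,4,12,14]
end: lo=7, hi=7; nums = [11,13,10,6,5,4,12,14]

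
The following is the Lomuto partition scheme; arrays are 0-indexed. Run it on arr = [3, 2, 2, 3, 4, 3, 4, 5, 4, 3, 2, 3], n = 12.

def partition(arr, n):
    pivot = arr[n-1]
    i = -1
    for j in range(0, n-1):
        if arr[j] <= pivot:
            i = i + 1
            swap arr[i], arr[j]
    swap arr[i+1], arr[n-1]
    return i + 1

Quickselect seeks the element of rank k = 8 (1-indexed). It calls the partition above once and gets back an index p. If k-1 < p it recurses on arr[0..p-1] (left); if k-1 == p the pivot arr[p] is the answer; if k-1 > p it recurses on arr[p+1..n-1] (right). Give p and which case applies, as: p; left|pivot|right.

7; pivot

pivot=3, i=-1
j=0: 3≤3, i=0, swap(0,0) ⇒ [3, 2, 2, 3, 4, 3, 4, 5, 4, 3, 2, 3]
j=1: 2≤3, i=1, swap(1,1) ⇒ [3, 2, 2, 3, 4, 3, 4, 5, 4, 3, 2, 3]
j=2: 2≤3, i=2, swap(2,2) ⇒ [3, 2, 2, 3, 4, 3, 4, 5, 4, 3, 2, 3]
j=3: 3≤3, i=3, swap(3,3) ⇒ [3, 2, 2, 3, 4, 3, 4, 5, 4, 3, 2, 3]
j=4: 4>3, skip
j=5: 3≤3, i=4, swap(4,5) ⇒ [3, 2, 2, 3, 3, 4, 4, 5, 4, 3, 2, 3]
j=6: 4>3, skip
j=7: 5>3, skip
j=8: 4>3, skip
j=9: 3≤3, i=5, swap(5,9) ⇒ [3, 2, 2, 3, 3, 3, 4, 5, 4, 4, 2, 3]
j=10: 2≤3, i=6, swap(6,10) ⇒ [3, 2, 2, 3, 3, 3, 2, 5, 4, 4, 4, 3]
swap(7,11) ⇒ [3, 2, 2, 3, 3, 3, 2, 3, 4, 4, 4, 5]; return 7
p = 7; k-1 = 7 == 7 ⇒ pivot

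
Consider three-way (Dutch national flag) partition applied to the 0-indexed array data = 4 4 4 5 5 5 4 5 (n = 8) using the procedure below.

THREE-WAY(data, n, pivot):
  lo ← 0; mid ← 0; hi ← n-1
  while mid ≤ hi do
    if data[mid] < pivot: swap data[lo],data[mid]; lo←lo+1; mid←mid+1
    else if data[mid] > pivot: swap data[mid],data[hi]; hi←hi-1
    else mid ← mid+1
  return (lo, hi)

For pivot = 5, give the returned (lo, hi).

pivot = 5; lo=0, mid=0, hi=7
data[mid]=4<5: swap data[0],data[0]; lo=1,mid=1 → 4 4 4 5 5 5 4 5
data[mid]=4<5: swap data[1],data[1]; lo=2,mid=2 → 4 4 4 5 5 5 4 5
data[mid]=4<5: swap data[2],data[2]; lo=3,mid=3 → 4 4 4 5 5 5 4 5
data[mid]=5=5: mid=4
data[mid]=5=5: mid=5
data[mid]=5=5: mid=6
data[mid]=4<5: swap data[3],data[6]; lo=4,mid=7 → 4 4 4 4 5 5 5 5
data[mid]=5=5: mid=8
end: lo=4, hi=7; data = 4 4 4 4 5 5 5 5

(4, 7)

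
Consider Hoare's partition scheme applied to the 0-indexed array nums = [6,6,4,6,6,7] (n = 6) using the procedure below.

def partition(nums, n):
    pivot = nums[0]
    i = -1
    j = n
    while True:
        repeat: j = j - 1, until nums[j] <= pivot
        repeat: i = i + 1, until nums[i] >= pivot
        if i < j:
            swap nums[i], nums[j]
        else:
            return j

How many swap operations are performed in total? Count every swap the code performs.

2

pivot = nums[0] = 6; i = -1, j = 6
j→4 (nums[4]=6≤6), i→0 (nums[0]=6≥6); i<j, swap → [6,6,4,6,6,7]
j→3 (nums[3]=6≤6), i→1 (nums[1]=6≥6); i<j, swap → [6,6,4,6,6,7]
j→2, i→3; i≥j, return j=2. nums = [6,6,4,6,6,7]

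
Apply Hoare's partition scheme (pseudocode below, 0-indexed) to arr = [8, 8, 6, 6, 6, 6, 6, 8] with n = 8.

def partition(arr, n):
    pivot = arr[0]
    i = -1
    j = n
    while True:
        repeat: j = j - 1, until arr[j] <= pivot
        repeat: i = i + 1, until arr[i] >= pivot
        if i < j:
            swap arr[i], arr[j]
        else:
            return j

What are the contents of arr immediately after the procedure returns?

pivot = arr[0] = 8; i = -1, j = 8
j→7 (arr[7]=8≤8), i→0 (arr[0]=8≥8); i<j, swap → [8, 8, 6, 6, 6, 6, 6, 8]
j→6 (arr[6]=6≤8), i→1 (arr[1]=8≥8); i<j, swap → [8, 6, 6, 6, 6, 6, 8, 8]
j→5, i→6; i≥j, return j=5. arr = [8, 6, 6, 6, 6, 6, 8, 8]

[8, 6, 6, 6, 6, 6, 8, 8]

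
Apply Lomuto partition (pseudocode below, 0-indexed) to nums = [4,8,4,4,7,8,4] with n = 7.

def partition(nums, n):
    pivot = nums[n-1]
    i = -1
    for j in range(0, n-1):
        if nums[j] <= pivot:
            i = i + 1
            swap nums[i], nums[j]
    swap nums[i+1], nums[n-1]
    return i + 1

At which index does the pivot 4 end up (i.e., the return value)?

3

pivot=4, i=-1
j=0: 4≤4, i=0, swap(0,0) ⇒ [4,8,4,4,7,8,4]
j=1: 8>4, skip
j=2: 4≤4, i=1, swap(1,2) ⇒ [4,4,8,4,7,8,4]
j=3: 4≤4, i=2, swap(2,3) ⇒ [4,4,4,8,7,8,4]
j=4: 7>4, skip
j=5: 8>4, skip
swap(3,6) ⇒ [4,4,4,4,7,8,8]; return 3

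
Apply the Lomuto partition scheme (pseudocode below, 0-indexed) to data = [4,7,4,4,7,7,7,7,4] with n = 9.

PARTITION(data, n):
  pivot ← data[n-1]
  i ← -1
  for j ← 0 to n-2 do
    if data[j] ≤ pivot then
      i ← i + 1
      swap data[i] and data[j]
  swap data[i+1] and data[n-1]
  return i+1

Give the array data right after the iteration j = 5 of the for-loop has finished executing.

[4,4,4,7,7,7,7,7,4]

pivot=4, i=-1
j=0: 4≤4, i=0, swap(0,0) ⇒ [4,7,4,4,7,7,7,7,4]
j=1: 7>4, skip
j=2: 4≤4, i=1, swap(1,2) ⇒ [4,4,7,4,7,7,7,7,4]
j=3: 4≤4, i=2, swap(2,3) ⇒ [4,4,4,7,7,7,7,7,4]
j=4: 7>4, skip
j=5: 7>4, skip
(after j=5) data = [4,4,4,7,7,7,7,7,4]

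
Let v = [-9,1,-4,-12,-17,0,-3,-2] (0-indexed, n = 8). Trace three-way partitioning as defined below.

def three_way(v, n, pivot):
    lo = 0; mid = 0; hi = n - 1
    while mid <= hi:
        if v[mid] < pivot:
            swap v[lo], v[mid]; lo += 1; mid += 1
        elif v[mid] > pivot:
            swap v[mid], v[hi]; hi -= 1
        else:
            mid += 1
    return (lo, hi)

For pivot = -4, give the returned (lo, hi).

(3, 3)

lo=0 mid=0 hi=7
-9<-4: swap(0,0), lo=1 mid=1 ⇒ [-9,1,-4,-12,-17,0,-3,-2]
1>-4: swap(1,7), hi=6 ⇒ [-9,-2,-4,-12,-17,0,-3,1]
-2>-4: swap(1,6), hi=5 ⇒ [-9,-3,-4,-12,-17,0,-2,1]
-3>-4: swap(1,5), hi=4 ⇒ [-9,0,-4,-12,-17,-3,-2,1]
0>-4: swap(1,4), hi=3 ⇒ [-9,-17,-4,-12,0,-3,-2,1]
-17<-4: swap(1,1), lo=2 mid=2 ⇒ [-9,-17,-4,-12,0,-3,-2,1]
-4=-4: mid=3
-12<-4: swap(2,3), lo=3 mid=4 ⇒ [-9,-17,-12,-4,0,-3,-2,1]
done. lo=3 hi=3; v=[-9,-17,-12,-4,0,-3,-2,1]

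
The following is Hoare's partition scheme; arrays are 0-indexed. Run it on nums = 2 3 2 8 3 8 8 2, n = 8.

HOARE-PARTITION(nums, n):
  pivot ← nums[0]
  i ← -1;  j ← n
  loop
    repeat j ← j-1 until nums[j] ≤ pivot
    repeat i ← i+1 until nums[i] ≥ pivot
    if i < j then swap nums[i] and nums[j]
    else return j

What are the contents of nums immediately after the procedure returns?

2 2 3 8 3 8 8 2

pivot = nums[0] = 2; i = -1, j = 8
j→7 (nums[7]=2≤2), i→0 (nums[0]=2≥2); i<j, swap → 2 3 2 8 3 8 8 2
j→2 (nums[2]=2≤2), i→1 (nums[1]=3≥2); i<j, swap → 2 2 3 8 3 8 8 2
j→1, i→2; i≥j, return j=1. nums = 2 2 3 8 3 8 8 2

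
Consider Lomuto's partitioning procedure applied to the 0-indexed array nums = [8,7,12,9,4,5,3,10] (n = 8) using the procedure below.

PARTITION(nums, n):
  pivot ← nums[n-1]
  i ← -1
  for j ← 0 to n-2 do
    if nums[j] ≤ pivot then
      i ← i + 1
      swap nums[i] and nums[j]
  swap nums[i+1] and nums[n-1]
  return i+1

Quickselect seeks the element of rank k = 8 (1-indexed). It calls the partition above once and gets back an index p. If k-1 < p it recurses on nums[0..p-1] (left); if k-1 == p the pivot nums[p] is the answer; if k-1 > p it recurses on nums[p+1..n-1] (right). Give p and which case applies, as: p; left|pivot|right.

6; right

pivot=10, i=-1
j=0: 8≤10, i=0, swap(0,0) ⇒ [8,7,12,9,4,5,3,10]
j=1: 7≤10, i=1, swap(1,1) ⇒ [8,7,12,9,4,5,3,10]
j=2: 12>10, skip
j=3: 9≤10, i=2, swap(2,3) ⇒ [8,7,9,12,4,5,3,10]
j=4: 4≤10, i=3, swap(3,4) ⇒ [8,7,9,4,12,5,3,10]
j=5: 5≤10, i=4, swap(4,5) ⇒ [8,7,9,4,5,12,3,10]
j=6: 3≤10, i=5, swap(5,6) ⇒ [8,7,9,4,5,3,12,10]
swap(6,7) ⇒ [8,7,9,4,5,3,10,12]; return 6
p = 6; k-1 = 7 > 6 ⇒ right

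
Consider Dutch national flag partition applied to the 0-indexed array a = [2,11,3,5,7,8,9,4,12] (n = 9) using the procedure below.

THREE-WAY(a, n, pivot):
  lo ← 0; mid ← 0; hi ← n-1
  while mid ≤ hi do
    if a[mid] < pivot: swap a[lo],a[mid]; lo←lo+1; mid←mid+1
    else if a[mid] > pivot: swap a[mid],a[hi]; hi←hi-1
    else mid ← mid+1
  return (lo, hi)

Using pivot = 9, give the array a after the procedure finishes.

[2,4,3,5,7,8,9,12,11]

pivot = 9; lo=0, mid=0, hi=8
a[mid]=2<9: swap a[0],a[0]; lo=1,mid=1 → [2,11,3,5,7,8,9,4,12]
a[mid]=11>9: swap a[1],a[8]; hi=7 → [2,12,3,5,7,8,9,4,11]
a[mid]=12>9: swap a[1],a[7]; hi=6 → [2,4,3,5,7,8,9,12,11]
a[mid]=4<9: swap a[1],a[1]; lo=2,mid=2 → [2,4,3,5,7,8,9,12,11]
a[mid]=3<9: swap a[2],a[2]; lo=3,mid=3 → [2,4,3,5,7,8,9,12,11]
a[mid]=5<9: swap a[3],a[3]; lo=4,mid=4 → [2,4,3,5,7,8,9,12,11]
a[mid]=7<9: swap a[4],a[4]; lo=5,mid=5 → [2,4,3,5,7,8,9,12,11]
a[mid]=8<9: swap a[5],a[5]; lo=6,mid=6 → [2,4,3,5,7,8,9,12,11]
a[mid]=9=9: mid=7
end: lo=6, hi=6; a = [2,4,3,5,7,8,9,12,11]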